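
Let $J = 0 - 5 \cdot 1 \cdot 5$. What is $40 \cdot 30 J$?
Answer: $-30000$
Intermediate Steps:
$J = -25$ ($J = 0 - 5 \cdot 5 = 0 - 25 = -25$)
$40 \cdot 30 J = 40 \cdot 30 \left(-25\right) = 1200 \left(-25\right) = -30000$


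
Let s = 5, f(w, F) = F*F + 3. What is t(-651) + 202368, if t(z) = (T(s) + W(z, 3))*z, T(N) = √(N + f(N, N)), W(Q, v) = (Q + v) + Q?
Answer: 1048017 - 651*√33 ≈ 1.0443e+6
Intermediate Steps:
f(w, F) = 3 + F² (f(w, F) = F² + 3 = 3 + F²)
W(Q, v) = v + 2*Q
T(N) = √(3 + N + N²) (T(N) = √(N + (3 + N²)) = √(3 + N + N²))
t(z) = z*(3 + √33 + 2*z) (t(z) = (√(3 + 5 + 5²) + (3 + 2*z))*z = (√(3 + 5 + 25) + (3 + 2*z))*z = (√33 + (3 + 2*z))*z = (3 + √33 + 2*z)*z = z*(3 + √33 + 2*z))
t(-651) + 202368 = -651*(3 + √33 + 2*(-651)) + 202368 = -651*(3 + √33 - 1302) + 202368 = -651*(-1299 + √33) + 202368 = (845649 - 651*√33) + 202368 = 1048017 - 651*√33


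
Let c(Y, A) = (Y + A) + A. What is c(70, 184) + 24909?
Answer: 25347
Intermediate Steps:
c(Y, A) = Y + 2*A (c(Y, A) = (A + Y) + A = Y + 2*A)
c(70, 184) + 24909 = (70 + 2*184) + 24909 = (70 + 368) + 24909 = 438 + 24909 = 25347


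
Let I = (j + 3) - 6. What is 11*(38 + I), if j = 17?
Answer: 572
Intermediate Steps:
I = 14 (I = (17 + 3) - 6 = 20 - 6 = 14)
11*(38 + I) = 11*(38 + 14) = 11*52 = 572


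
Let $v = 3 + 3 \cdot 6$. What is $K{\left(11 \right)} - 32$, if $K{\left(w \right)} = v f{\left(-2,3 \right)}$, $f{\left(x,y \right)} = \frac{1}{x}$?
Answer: $- \frac{85}{2} \approx -42.5$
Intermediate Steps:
$v = 21$ ($v = 3 + 18 = 21$)
$K{\left(w \right)} = - \frac{21}{2}$ ($K{\left(w \right)} = \frac{21}{-2} = 21 \left(- \frac{1}{2}\right) = - \frac{21}{2}$)
$K{\left(11 \right)} - 32 = - \frac{21}{2} - 32 = - \frac{85}{2}$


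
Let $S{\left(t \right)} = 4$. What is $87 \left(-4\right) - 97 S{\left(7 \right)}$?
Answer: $-736$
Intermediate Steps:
$87 \left(-4\right) - 97 S{\left(7 \right)} = 87 \left(-4\right) - 388 = -348 - 388 = -736$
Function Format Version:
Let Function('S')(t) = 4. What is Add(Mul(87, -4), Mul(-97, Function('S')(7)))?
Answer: -736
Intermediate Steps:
Add(Mul(87, -4), Mul(-97, Function('S')(7))) = Add(Mul(87, -4), Mul(-97, 4)) = Add(-348, -388) = -736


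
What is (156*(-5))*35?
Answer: -27300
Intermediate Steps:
(156*(-5))*35 = -780*35 = -27300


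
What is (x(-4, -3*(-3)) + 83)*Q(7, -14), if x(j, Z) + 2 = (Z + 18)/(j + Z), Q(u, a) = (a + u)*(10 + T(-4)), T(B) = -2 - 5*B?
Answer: -84672/5 ≈ -16934.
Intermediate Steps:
Q(u, a) = 28*a + 28*u (Q(u, a) = (a + u)*(10 + (-2 - 5*(-4))) = (a + u)*(10 + (-2 + 20)) = (a + u)*(10 + 18) = (a + u)*28 = 28*a + 28*u)
x(j, Z) = -2 + (18 + Z)/(Z + j) (x(j, Z) = -2 + (Z + 18)/(j + Z) = -2 + (18 + Z)/(Z + j))
(x(-4, -3*(-3)) + 83)*Q(7, -14) = ((18 - (-3)*(-3) - 2*(-4))/(-3*(-3) - 4) + 83)*(28*(-14) + 28*7) = ((18 - 1*9 + 8)/(9 - 4) + 83)*(-392 + 196) = ((18 - 9 + 8)/5 + 83)*(-196) = ((1/5)*17 + 83)*(-196) = (17/5 + 83)*(-196) = (432/5)*(-196) = -84672/5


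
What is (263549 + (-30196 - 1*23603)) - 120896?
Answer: 88854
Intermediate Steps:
(263549 + (-30196 - 1*23603)) - 120896 = (263549 + (-30196 - 23603)) - 120896 = (263549 - 53799) - 120896 = 209750 - 120896 = 88854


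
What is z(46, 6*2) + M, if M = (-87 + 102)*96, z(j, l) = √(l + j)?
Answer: 1440 + √58 ≈ 1447.6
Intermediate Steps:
z(j, l) = √(j + l)
M = 1440 (M = 15*96 = 1440)
z(46, 6*2) + M = √(46 + 6*2) + 1440 = √(46 + 12) + 1440 = √58 + 1440 = 1440 + √58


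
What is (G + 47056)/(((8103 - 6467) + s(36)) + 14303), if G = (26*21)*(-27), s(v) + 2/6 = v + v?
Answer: 48471/24016 ≈ 2.0183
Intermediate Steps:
s(v) = -⅓ + 2*v (s(v) = -⅓ + (v + v) = -⅓ + 2*v)
G = -14742 (G = 546*(-27) = -14742)
(G + 47056)/(((8103 - 6467) + s(36)) + 14303) = (-14742 + 47056)/(((8103 - 6467) + (-⅓ + 2*36)) + 14303) = 32314/((1636 + (-⅓ + 72)) + 14303) = 32314/((1636 + 215/3) + 14303) = 32314/(5123/3 + 14303) = 32314/(48032/3) = 32314*(3/48032) = 48471/24016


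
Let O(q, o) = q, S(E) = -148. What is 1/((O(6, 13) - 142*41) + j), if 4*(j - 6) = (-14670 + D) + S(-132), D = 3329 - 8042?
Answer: -4/42771 ≈ -9.3521e-5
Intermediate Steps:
D = -4713
j = -19507/4 (j = 6 + ((-14670 - 4713) - 148)/4 = 6 + (-19383 - 148)/4 = 6 + (¼)*(-19531) = 6 - 19531/4 = -19507/4 ≈ -4876.8)
1/((O(6, 13) - 142*41) + j) = 1/((6 - 142*41) - 19507/4) = 1/((6 - 5822) - 19507/4) = 1/(-5816 - 19507/4) = 1/(-42771/4) = -4/42771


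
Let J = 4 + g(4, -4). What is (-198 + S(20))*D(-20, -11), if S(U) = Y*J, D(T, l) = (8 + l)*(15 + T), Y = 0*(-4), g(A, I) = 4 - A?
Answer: -2970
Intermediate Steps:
Y = 0
J = 4 (J = 4 + (4 - 1*4) = 4 + (4 - 4) = 4 + 0 = 4)
S(U) = 0 (S(U) = 0*4 = 0)
(-198 + S(20))*D(-20, -11) = (-198 + 0)*(120 + 8*(-20) + 15*(-11) - 20*(-11)) = -198*(120 - 160 - 165 + 220) = -198*15 = -2970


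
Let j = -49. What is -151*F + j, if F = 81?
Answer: -12280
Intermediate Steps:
-151*F + j = -151*81 - 49 = -12231 - 49 = -12280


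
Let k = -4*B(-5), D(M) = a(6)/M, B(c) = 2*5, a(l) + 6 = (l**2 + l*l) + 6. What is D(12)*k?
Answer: -240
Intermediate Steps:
a(l) = 2*l**2 (a(l) = -6 + ((l**2 + l*l) + 6) = -6 + ((l**2 + l**2) + 6) = -6 + (2*l**2 + 6) = -6 + (6 + 2*l**2) = 2*l**2)
B(c) = 10
D(M) = 72/M (D(M) = (2*6**2)/M = (2*36)/M = 72/M)
k = -40 (k = -4*10 = -40)
D(12)*k = (72/12)*(-40) = (72*(1/12))*(-40) = 6*(-40) = -240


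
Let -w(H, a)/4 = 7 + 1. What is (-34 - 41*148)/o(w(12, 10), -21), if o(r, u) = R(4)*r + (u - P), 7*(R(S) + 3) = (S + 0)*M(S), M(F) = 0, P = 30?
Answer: -678/5 ≈ -135.60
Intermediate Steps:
R(S) = -3 (R(S) = -3 + ((S + 0)*0)/7 = -3 + (S*0)/7 = -3 + (⅐)*0 = -3 + 0 = -3)
w(H, a) = -32 (w(H, a) = -4*(7 + 1) = -4*8 = -32)
o(r, u) = -30 + u - 3*r (o(r, u) = -3*r + (u - 1*30) = -3*r + (u - 30) = -3*r + (-30 + u) = -30 + u - 3*r)
(-34 - 41*148)/o(w(12, 10), -21) = (-34 - 41*148)/(-30 - 21 - 3*(-32)) = (-34 - 6068)/(-30 - 21 + 96) = -6102/45 = -6102*1/45 = -678/5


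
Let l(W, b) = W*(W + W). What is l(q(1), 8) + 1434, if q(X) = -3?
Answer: 1452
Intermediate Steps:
l(W, b) = 2*W² (l(W, b) = W*(2*W) = 2*W²)
l(q(1), 8) + 1434 = 2*(-3)² + 1434 = 2*9 + 1434 = 18 + 1434 = 1452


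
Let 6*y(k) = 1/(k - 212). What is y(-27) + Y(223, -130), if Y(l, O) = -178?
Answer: -255253/1434 ≈ -178.00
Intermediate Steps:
y(k) = 1/(6*(-212 + k)) (y(k) = 1/(6*(k - 212)) = 1/(6*(-212 + k)))
y(-27) + Y(223, -130) = 1/(6*(-212 - 27)) - 178 = (⅙)/(-239) - 178 = (⅙)*(-1/239) - 178 = -1/1434 - 178 = -255253/1434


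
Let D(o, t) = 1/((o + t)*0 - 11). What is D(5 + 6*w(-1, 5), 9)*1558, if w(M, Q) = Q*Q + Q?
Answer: -1558/11 ≈ -141.64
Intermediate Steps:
w(M, Q) = Q + Q² (w(M, Q) = Q² + Q = Q + Q²)
D(o, t) = -1/11 (D(o, t) = 1/(0 - 11) = 1/(-11) = -1/11)
D(5 + 6*w(-1, 5), 9)*1558 = -1/11*1558 = -1558/11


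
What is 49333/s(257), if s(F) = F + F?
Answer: 49333/514 ≈ 95.979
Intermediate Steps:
s(F) = 2*F
49333/s(257) = 49333/((2*257)) = 49333/514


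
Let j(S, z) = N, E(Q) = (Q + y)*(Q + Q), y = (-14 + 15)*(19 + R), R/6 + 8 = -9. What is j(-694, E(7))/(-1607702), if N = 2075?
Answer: -2075/1607702 ≈ -0.0012907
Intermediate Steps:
R = -102 (R = -48 + 6*(-9) = -48 - 54 = -102)
y = -83 (y = (-14 + 15)*(19 - 102) = 1*(-83) = -83)
E(Q) = 2*Q*(-83 + Q) (E(Q) = (Q - 83)*(Q + Q) = (-83 + Q)*(2*Q) = 2*Q*(-83 + Q))
j(S, z) = 2075
j(-694, E(7))/(-1607702) = 2075/(-1607702) = 2075*(-1/1607702) = -2075/1607702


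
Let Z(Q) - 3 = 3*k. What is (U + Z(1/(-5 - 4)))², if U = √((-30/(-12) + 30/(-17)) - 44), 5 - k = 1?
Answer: (510 + I*√50014)²/1156 ≈ 181.74 + 197.33*I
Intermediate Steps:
k = 4 (k = 5 - 1*1 = 5 - 1 = 4)
Z(Q) = 15 (Z(Q) = 3 + 3*4 = 3 + 12 = 15)
U = I*√50014/34 (U = √((-30*(-1/12) + 30*(-1/17)) - 44) = √((5/2 - 30/17) - 44) = √(25/34 - 44) = √(-1471/34) = I*√50014/34 ≈ 6.5776*I)
(U + Z(1/(-5 - 4)))² = (I*√50014/34 + 15)² = (15 + I*√50014/34)²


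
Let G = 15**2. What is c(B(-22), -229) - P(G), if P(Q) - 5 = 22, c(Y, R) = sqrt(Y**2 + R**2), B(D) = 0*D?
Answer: 202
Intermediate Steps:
B(D) = 0
c(Y, R) = sqrt(R**2 + Y**2)
G = 225
P(Q) = 27 (P(Q) = 5 + 22 = 27)
c(B(-22), -229) - P(G) = sqrt((-229)**2 + 0**2) - 1*27 = sqrt(52441 + 0) - 27 = sqrt(52441) - 27 = 229 - 27 = 202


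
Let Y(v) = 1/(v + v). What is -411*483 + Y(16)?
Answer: -6352415/32 ≈ -1.9851e+5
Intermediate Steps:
Y(v) = 1/(2*v)
-411*483 + Y(16) = -411*483 + (1/2)/16 = -198513 + (1/2)*(1/16) = -198513 + 1/32 = -6352415/32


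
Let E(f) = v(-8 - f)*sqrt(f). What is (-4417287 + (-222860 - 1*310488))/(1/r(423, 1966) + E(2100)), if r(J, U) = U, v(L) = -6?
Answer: 9732948410/292205793599 + 1148098594443600*sqrt(21)/292205793599 ≈ 18005.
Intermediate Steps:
E(f) = -6*sqrt(f)
(-4417287 + (-222860 - 1*310488))/(1/r(423, 1966) + E(2100)) = (-4417287 + (-222860 - 1*310488))/(1/1966 - 60*sqrt(21)) = (-4417287 + (-222860 - 310488))/(1/1966 - 60*sqrt(21)) = (-4417287 - 533348)/(1/1966 - 60*sqrt(21)) = -4950635/(1/1966 - 60*sqrt(21))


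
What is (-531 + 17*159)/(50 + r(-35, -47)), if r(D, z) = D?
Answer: 724/5 ≈ 144.80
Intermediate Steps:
(-531 + 17*159)/(50 + r(-35, -47)) = (-531 + 17*159)/(50 - 35) = (-531 + 2703)/15 = 2172*(1/15) = 724/5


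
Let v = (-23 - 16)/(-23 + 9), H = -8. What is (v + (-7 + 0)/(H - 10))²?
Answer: 40000/3969 ≈ 10.078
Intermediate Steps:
v = 39/14 (v = -39/(-14) = -39*(-1/14) = 39/14 ≈ 2.7857)
(v + (-7 + 0)/(H - 10))² = (39/14 + (-7 + 0)/(-8 - 10))² = (39/14 - 7/(-18))² = (39/14 - 7*(-1/18))² = (39/14 + 7/18)² = (200/63)² = 40000/3969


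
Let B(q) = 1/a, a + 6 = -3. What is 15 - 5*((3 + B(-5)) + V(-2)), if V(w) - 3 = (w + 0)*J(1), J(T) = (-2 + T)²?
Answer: -40/9 ≈ -4.4444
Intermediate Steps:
a = -9 (a = -6 - 3 = -9)
B(q) = -⅑ (B(q) = 1/(-9) = -⅑)
V(w) = 3 + w (V(w) = 3 + (w + 0)*(-2 + 1)² = 3 + w*(-1)² = 3 + w*1 = 3 + w)
15 - 5*((3 + B(-5)) + V(-2)) = 15 - 5*((3 - ⅑) + (3 - 2)) = 15 - 5*(26/9 + 1) = 15 - 5*35/9 = 15 - 175/9 = -40/9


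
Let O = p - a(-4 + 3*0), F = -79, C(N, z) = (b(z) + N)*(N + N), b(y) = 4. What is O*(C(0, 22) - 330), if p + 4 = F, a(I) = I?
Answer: 26070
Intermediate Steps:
C(N, z) = 2*N*(4 + N) (C(N, z) = (4 + N)*(N + N) = (4 + N)*(2*N) = 2*N*(4 + N))
p = -83 (p = -4 - 79 = -83)
O = -79 (O = -83 - (-4 + 3*0) = -83 - (-4 + 0) = -83 - 1*(-4) = -83 + 4 = -79)
O*(C(0, 22) - 330) = -79*(2*0*(4 + 0) - 330) = -79*(2*0*4 - 330) = -79*(0 - 330) = -79*(-330) = 26070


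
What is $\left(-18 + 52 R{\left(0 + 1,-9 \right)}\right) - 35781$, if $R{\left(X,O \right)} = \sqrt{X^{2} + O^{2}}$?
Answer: $-35799 + 52 \sqrt{82} \approx -35328.0$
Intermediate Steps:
$R{\left(X,O \right)} = \sqrt{O^{2} + X^{2}}$
$\left(-18 + 52 R{\left(0 + 1,-9 \right)}\right) - 35781 = \left(-18 + 52 \sqrt{\left(-9\right)^{2} + \left(0 + 1\right)^{2}}\right) - 35781 = \left(-18 + 52 \sqrt{81 + 1^{2}}\right) - 35781 = \left(-18 + 52 \sqrt{81 + 1}\right) - 35781 = \left(-18 + 52 \sqrt{82}\right) - 35781 = -35799 + 52 \sqrt{82}$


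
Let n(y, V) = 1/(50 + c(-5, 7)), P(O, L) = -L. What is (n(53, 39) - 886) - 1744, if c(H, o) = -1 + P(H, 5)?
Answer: -115719/44 ≈ -2630.0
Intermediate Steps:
c(H, o) = -6 (c(H, o) = -1 - 1*5 = -1 - 5 = -6)
n(y, V) = 1/44 (n(y, V) = 1/(50 - 6) = 1/44)
(n(53, 39) - 886) - 1744 = (1/44 - 886) - 1744 = -38983/44 - 1744 = -115719/44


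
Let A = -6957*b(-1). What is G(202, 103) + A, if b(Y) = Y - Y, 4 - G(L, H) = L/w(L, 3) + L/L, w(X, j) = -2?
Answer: 104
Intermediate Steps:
G(L, H) = 3 + L/2 (G(L, H) = 4 - (L/(-2) + L/L) = 4 - (L*(-½) + 1) = 4 - (-L/2 + 1) = 4 - (1 - L/2) = 4 + (-1 + L/2) = 3 + L/2)
b(Y) = 0
A = 0 (A = -6957*0 = 0)
G(202, 103) + A = (3 + (½)*202) + 0 = (3 + 101) + 0 = 104 + 0 = 104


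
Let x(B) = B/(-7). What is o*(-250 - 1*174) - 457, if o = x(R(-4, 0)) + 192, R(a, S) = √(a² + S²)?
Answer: -571359/7 ≈ -81623.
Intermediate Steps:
R(a, S) = √(S² + a²)
x(B) = -B/7 (x(B) = B*(-⅐) = -B/7)
o = 1340/7 (o = -√(0² + (-4)²)/7 + 192 = -√(0 + 16)/7 + 192 = -√16/7 + 192 = -⅐*4 + 192 = -4/7 + 192 = 1340/7 ≈ 191.43)
o*(-250 - 1*174) - 457 = 1340*(-250 - 1*174)/7 - 457 = 1340*(-250 - 174)/7 - 457 = (1340/7)*(-424) - 457 = -568160/7 - 457 = -571359/7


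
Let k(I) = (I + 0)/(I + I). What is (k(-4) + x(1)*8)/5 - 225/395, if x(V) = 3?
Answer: 3421/790 ≈ 4.3304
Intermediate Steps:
k(I) = ½ (k(I) = I/((2*I)) = I*(1/(2*I)) = ½)
(k(-4) + x(1)*8)/5 - 225/395 = (½ + 3*8)/5 - 225/395 = (½ + 24)*(⅕) - 225*1/395 = (49/2)*(⅕) - 45/79 = 49/10 - 45/79 = 3421/790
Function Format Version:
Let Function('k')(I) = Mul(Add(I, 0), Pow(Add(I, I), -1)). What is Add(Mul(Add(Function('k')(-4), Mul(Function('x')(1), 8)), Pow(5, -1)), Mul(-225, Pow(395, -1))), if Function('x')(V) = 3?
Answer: Rational(3421, 790) ≈ 4.3304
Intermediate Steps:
Function('k')(I) = Rational(1, 2) (Function('k')(I) = Mul(I, Pow(Mul(2, I), -1)) = Mul(I, Mul(Rational(1, 2), Pow(I, -1))) = Rational(1, 2))
Add(Mul(Add(Function('k')(-4), Mul(Function('x')(1), 8)), Pow(5, -1)), Mul(-225, Pow(395, -1))) = Add(Mul(Add(Rational(1, 2), Mul(3, 8)), Pow(5, -1)), Mul(-225, Pow(395, -1))) = Add(Mul(Add(Rational(1, 2), 24), Rational(1, 5)), Mul(-225, Rational(1, 395))) = Add(Mul(Rational(49, 2), Rational(1, 5)), Rational(-45, 79)) = Add(Rational(49, 10), Rational(-45, 79)) = Rational(3421, 790)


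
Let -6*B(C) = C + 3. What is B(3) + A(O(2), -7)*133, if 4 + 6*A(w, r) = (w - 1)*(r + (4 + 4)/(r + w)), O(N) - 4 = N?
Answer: -10513/6 ≈ -1752.2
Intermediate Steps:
B(C) = -½ - C/6 (B(C) = -(C + 3)/6 = -(3 + C)/6 = -½ - C/6)
O(N) = 4 + N
A(w, r) = -⅔ + (-1 + w)*(r + 8/(r + w))/6 (A(w, r) = -⅔ + ((w - 1)*(r + (4 + 4)/(r + w)))/6 = -⅔ + ((-1 + w)*(r + 8/(r + w)))/6 = -⅔ + (-1 + w)*(r + 8/(r + w))/6)
B(3) + A(O(2), -7)*133 = (-½ - ⅙*3) + ((-8 - 1*(-7)² - 4*(-7) + 4*(4 + 2) - 7*(4 + 2)² + (4 + 2)*(-7)² - 1*(-7)*(4 + 2))/(6*(-7 + (4 + 2))))*133 = (-½ - ½) + ((-8 - 1*49 + 28 + 4*6 - 7*6² + 6*49 - 1*(-7)*6)/(6*(-7 + 6)))*133 = -1 + ((⅙)*(-8 - 49 + 28 + 24 - 7*36 + 294 + 42)/(-1))*133 = -1 + ((⅙)*(-1)*(-8 - 49 + 28 + 24 - 252 + 294 + 42))*133 = -1 + ((⅙)*(-1)*79)*133 = -1 - 79/6*133 = -1 - 10507/6 = -10513/6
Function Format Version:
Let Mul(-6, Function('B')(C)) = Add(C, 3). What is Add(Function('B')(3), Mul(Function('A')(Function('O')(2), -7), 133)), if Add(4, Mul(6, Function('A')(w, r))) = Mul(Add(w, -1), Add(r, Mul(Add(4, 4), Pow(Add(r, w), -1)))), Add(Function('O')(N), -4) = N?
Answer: Rational(-10513, 6) ≈ -1752.2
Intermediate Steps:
Function('B')(C) = Add(Rational(-1, 2), Mul(Rational(-1, 6), C)) (Function('B')(C) = Mul(Rational(-1, 6), Add(C, 3)) = Mul(Rational(-1, 6), Add(3, C)) = Add(Rational(-1, 2), Mul(Rational(-1, 6), C)))
Function('O')(N) = Add(4, N)
Function('A')(w, r) = Add(Rational(-2, 3), Mul(Rational(1, 6), Add(-1, w), Add(r, Mul(8, Pow(Add(r, w), -1))))) (Function('A')(w, r) = Add(Rational(-2, 3), Mul(Rational(1, 6), Mul(Add(w, -1), Add(r, Mul(Add(4, 4), Pow(Add(r, w), -1)))))) = Add(Rational(-2, 3), Mul(Rational(1, 6), Mul(Add(-1, w), Add(r, Mul(8, Pow(Add(r, w), -1)))))) = Add(Rational(-2, 3), Mul(Rational(1, 6), Add(-1, w), Add(r, Mul(8, Pow(Add(r, w), -1))))))
Add(Function('B')(3), Mul(Function('A')(Function('O')(2), -7), 133)) = Add(Add(Rational(-1, 2), Mul(Rational(-1, 6), 3)), Mul(Mul(Rational(1, 6), Pow(Add(-7, Add(4, 2)), -1), Add(-8, Mul(-1, Pow(-7, 2)), Mul(-4, -7), Mul(4, Add(4, 2)), Mul(-7, Pow(Add(4, 2), 2)), Mul(Add(4, 2), Pow(-7, 2)), Mul(-1, -7, Add(4, 2)))), 133)) = Add(Add(Rational(-1, 2), Rational(-1, 2)), Mul(Mul(Rational(1, 6), Pow(Add(-7, 6), -1), Add(-8, Mul(-1, 49), 28, Mul(4, 6), Mul(-7, Pow(6, 2)), Mul(6, 49), Mul(-1, -7, 6))), 133)) = Add(-1, Mul(Mul(Rational(1, 6), Pow(-1, -1), Add(-8, -49, 28, 24, Mul(-7, 36), 294, 42)), 133)) = Add(-1, Mul(Mul(Rational(1, 6), -1, Add(-8, -49, 28, 24, -252, 294, 42)), 133)) = Add(-1, Mul(Mul(Rational(1, 6), -1, 79), 133)) = Add(-1, Mul(Rational(-79, 6), 133)) = Add(-1, Rational(-10507, 6)) = Rational(-10513, 6)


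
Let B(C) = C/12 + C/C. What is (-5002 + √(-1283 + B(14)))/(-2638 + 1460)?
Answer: 2501/589 - I*√46110/7068 ≈ 4.2462 - 0.030381*I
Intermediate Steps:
B(C) = 1 + C/12 (B(C) = C*(1/12) + 1 = C/12 + 1 = 1 + C/12)
(-5002 + √(-1283 + B(14)))/(-2638 + 1460) = (-5002 + √(-1283 + (1 + (1/12)*14)))/(-2638 + 1460) = (-5002 + √(-1283 + (1 + 7/6)))/(-1178) = (-5002 + √(-1283 + 13/6))*(-1/1178) = (-5002 + √(-7685/6))*(-1/1178) = (-5002 + I*√46110/6)*(-1/1178) = 2501/589 - I*√46110/7068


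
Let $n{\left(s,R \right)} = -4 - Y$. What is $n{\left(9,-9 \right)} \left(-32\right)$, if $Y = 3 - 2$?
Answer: $160$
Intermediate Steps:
$Y = 1$
$n{\left(s,R \right)} = -5$ ($n{\left(s,R \right)} = -4 - 1 = -5$)
$n{\left(9,-9 \right)} \left(-32\right) = \left(-5\right) \left(-32\right) = 160$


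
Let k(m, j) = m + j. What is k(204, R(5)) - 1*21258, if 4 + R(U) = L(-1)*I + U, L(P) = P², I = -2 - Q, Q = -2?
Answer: -21053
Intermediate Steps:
I = 0 (I = -2 - 1*(-2) = -2 + 2 = 0)
R(U) = -4 + U (R(U) = -4 + ((-1)²*0 + U) = -4 + (1*0 + U) = -4 + (0 + U) = -4 + U)
k(m, j) = j + m
k(204, R(5)) - 1*21258 = ((-4 + 5) + 204) - 1*21258 = (1 + 204) - 21258 = 205 - 21258 = -21053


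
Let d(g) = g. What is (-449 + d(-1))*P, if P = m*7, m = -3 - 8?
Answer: 34650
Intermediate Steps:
m = -11
P = -77 (P = -11*7 = -77)
(-449 + d(-1))*P = (-449 - 1)*(-77) = -450*(-77) = 34650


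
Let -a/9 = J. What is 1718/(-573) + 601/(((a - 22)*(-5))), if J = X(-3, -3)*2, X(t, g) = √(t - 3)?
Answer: -6640157/3478110 - 5409*I*√6/6070 ≈ -1.9091 - 2.1828*I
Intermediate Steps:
X(t, g) = √(-3 + t)
J = 2*I*√6 (J = √(-3 - 3)*2 = √(-6)*2 = (I*√6)*2 = 2*I*√6 ≈ 4.899*I)
a = -18*I*√6 ≈ -44.091*I
1718/(-573) + 601/(((a - 22)*(-5))) = 1718/(-573) + 601/(((-18*I*√6 - 22)*(-5))) = 1718*(-1/573) + 601/(((-22 - 18*I*√6)*(-5))) = -1718/573 + 601/(110 + 90*I*√6)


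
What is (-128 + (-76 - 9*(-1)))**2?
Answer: 38025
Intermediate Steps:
(-128 + (-76 - 9*(-1)))**2 = (-128 + (-76 - 1*(-9)))**2 = (-128 + (-76 + 9))**2 = (-128 - 67)**2 = (-195)**2 = 38025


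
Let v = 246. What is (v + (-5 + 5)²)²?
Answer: 60516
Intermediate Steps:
(v + (-5 + 5)²)² = (246 + (-5 + 5)²)² = (246 + 0²)² = (246 + 0)² = 246² = 60516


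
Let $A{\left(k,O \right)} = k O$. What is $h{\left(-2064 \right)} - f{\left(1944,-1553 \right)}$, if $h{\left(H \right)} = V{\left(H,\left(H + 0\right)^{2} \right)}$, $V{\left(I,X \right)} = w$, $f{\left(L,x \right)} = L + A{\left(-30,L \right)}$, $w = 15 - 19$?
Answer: $56372$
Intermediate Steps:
$A{\left(k,O \right)} = O k$
$w = -4$ ($w = 15 - 19 = -4$)
$f{\left(L,x \right)} = - 29 L$ ($f{\left(L,x \right)} = L + L \left(-30\right) = L - 30 L = - 29 L$)
$V{\left(I,X \right)} = -4$
$h{\left(H \right)} = -4$
$h{\left(-2064 \right)} - f{\left(1944,-1553 \right)} = -4 - \left(-29\right) 1944 = -4 - -56376 = -4 + 56376 = 56372$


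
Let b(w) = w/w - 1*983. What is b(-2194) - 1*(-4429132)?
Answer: 4428150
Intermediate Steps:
b(w) = -982 (b(w) = 1 - 983 = -982)
b(-2194) - 1*(-4429132) = -982 - 1*(-4429132) = -982 + 4429132 = 4428150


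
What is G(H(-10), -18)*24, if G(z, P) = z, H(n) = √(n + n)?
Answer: 48*I*√5 ≈ 107.33*I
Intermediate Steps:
H(n) = √2*√n (H(n) = √(2*n) = √2*√n)
G(H(-10), -18)*24 = (√2*√(-10))*24 = (√2*(I*√10))*24 = (2*I*√5)*24 = 48*I*√5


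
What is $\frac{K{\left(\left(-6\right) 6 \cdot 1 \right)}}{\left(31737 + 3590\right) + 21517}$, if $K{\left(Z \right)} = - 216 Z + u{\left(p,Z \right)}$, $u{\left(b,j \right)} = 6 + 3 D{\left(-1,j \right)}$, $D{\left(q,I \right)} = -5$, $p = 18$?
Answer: $\frac{863}{6316} \approx 0.13664$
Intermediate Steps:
$u{\left(b,j \right)} = -9$ ($u{\left(b,j \right)} = 6 + 3 \left(-5\right) = 6 - 15 = -9$)
$K{\left(Z \right)} = -9 - 216 Z$ ($K{\left(Z \right)} = - 216 Z - 9 = -9 - 216 Z$)
$\frac{K{\left(\left(-6\right) 6 \cdot 1 \right)}}{\left(31737 + 3590\right) + 21517} = \frac{-9 - 216 \left(-6\right) 6 \cdot 1}{\left(31737 + 3590\right) + 21517} = \frac{-9 - 216 \left(\left(-36\right) 1\right)}{35327 + 21517} = \frac{-9 - -7776}{56844} = \left(-9 + 7776\right) \frac{1}{56844} = 7767 \cdot \frac{1}{56844} = \frac{863}{6316}$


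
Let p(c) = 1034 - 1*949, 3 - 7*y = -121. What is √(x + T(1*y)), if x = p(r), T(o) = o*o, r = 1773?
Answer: √19541/7 ≈ 19.970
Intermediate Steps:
y = 124/7 (y = 3/7 - ⅐*(-121) = 3/7 + 121/7 = 124/7 ≈ 17.714)
p(c) = 85 (p(c) = 1034 - 949 = 85)
T(o) = o²
x = 85
√(x + T(1*y)) = √(85 + (1*(124/7))²) = √(85 + (124/7)²) = √(85 + 15376/49) = √(19541/49) = √19541/7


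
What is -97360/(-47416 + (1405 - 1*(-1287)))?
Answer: 24340/11181 ≈ 2.1769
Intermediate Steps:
-97360/(-47416 + (1405 - 1*(-1287))) = -97360/(-47416 + (1405 + 1287)) = -97360/(-47416 + 2692) = -97360/(-44724) = -97360*(-1/44724) = 24340/11181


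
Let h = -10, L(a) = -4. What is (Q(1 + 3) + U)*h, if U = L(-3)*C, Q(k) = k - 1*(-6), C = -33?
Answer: -1420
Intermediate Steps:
Q(k) = 6 + k (Q(k) = k + 6 = 6 + k)
U = 132 (U = -4*(-33) = 132)
(Q(1 + 3) + U)*h = ((6 + (1 + 3)) + 132)*(-10) = ((6 + 4) + 132)*(-10) = (10 + 132)*(-10) = 142*(-10) = -1420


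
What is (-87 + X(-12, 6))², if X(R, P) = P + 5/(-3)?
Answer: 61504/9 ≈ 6833.8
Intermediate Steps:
X(R, P) = -5/3 + P (X(R, P) = P + 5*(-⅓) = P - 5/3 = -5/3 + P)
(-87 + X(-12, 6))² = (-87 + (-5/3 + 6))² = (-87 + 13/3)² = (-248/3)² = 61504/9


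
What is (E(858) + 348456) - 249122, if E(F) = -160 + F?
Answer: 100032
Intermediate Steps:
(E(858) + 348456) - 249122 = ((-160 + 858) + 348456) - 249122 = (698 + 348456) - 249122 = 349154 - 249122 = 100032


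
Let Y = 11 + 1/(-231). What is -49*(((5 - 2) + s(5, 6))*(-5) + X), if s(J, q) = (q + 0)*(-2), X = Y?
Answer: -90545/33 ≈ -2743.8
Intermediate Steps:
Y = 2540/231 (Y = 11 - 1/231 = 2540/231 ≈ 10.996)
X = 2540/231 ≈ 10.996
s(J, q) = -2*q (s(J, q) = q*(-2) = -2*q)
-49*(((5 - 2) + s(5, 6))*(-5) + X) = -49*(((5 - 2) - 2*6)*(-5) + 2540/231) = -49*((3 - 12)*(-5) + 2540/231) = -49*(-9*(-5) + 2540/231) = -49*(45 + 2540/231) = -49*12935/231 = -90545/33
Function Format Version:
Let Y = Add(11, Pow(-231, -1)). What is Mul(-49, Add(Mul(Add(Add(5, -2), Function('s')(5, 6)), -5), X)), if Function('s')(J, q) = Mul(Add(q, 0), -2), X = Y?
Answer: Rational(-90545, 33) ≈ -2743.8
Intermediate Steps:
Y = Rational(2540, 231) (Y = Add(11, Rational(-1, 231)) = Rational(2540, 231) ≈ 10.996)
X = Rational(2540, 231) ≈ 10.996
Function('s')(J, q) = Mul(-2, q) (Function('s')(J, q) = Mul(q, -2) = Mul(-2, q))
Mul(-49, Add(Mul(Add(Add(5, -2), Function('s')(5, 6)), -5), X)) = Mul(-49, Add(Mul(Add(Add(5, -2), Mul(-2, 6)), -5), Rational(2540, 231))) = Mul(-49, Add(Mul(Add(3, -12), -5), Rational(2540, 231))) = Mul(-49, Add(Mul(-9, -5), Rational(2540, 231))) = Mul(-49, Add(45, Rational(2540, 231))) = Mul(-49, Rational(12935, 231)) = Rational(-90545, 33)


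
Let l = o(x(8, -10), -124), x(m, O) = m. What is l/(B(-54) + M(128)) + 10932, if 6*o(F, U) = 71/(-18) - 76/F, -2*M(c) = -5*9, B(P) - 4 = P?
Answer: 1475831/135 ≈ 10932.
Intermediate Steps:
B(P) = 4 + P
M(c) = 45/2 (M(c) = -(-5)*9/2 = -½*(-45) = 45/2)
o(F, U) = -71/108 - 38/(3*F) (o(F, U) = (71/(-18) - 76/F)/6 = (71*(-1/18) - 76/F)/6 = (-71/18 - 76/F)/6 = -71/108 - 38/(3*F))
l = -121/54 (l = (1/108)*(-1368 - 71*8)/8 = (1/108)*(⅛)*(-1368 - 568) = (1/108)*(⅛)*(-1936) = -121/54 ≈ -2.2407)
l/(B(-54) + M(128)) + 10932 = -121/(54*((4 - 54) + 45/2)) + 10932 = -121/(54*(-50 + 45/2)) + 10932 = -121/(54*(-55/2)) + 10932 = -121/54*(-2/55) + 10932 = 11/135 + 10932 = 1475831/135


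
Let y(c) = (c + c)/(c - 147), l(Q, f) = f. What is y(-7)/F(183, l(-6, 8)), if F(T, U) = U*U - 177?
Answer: -1/1243 ≈ -0.00080451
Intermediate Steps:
F(T, U) = -177 + U² (F(T, U) = U² - 177 = -177 + U²)
y(c) = 2*c/(-147 + c) (y(c) = (2*c)/(-147 + c) = 2*c/(-147 + c))
y(-7)/F(183, l(-6, 8)) = (2*(-7)/(-147 - 7))/(-177 + 8²) = (2*(-7)/(-154))/(-177 + 64) = (2*(-7)*(-1/154))/(-113) = (1/11)*(-1/113) = -1/1243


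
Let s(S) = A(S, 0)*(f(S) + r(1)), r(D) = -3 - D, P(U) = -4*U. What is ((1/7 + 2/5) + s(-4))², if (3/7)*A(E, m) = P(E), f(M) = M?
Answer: 979877809/11025 ≈ 88878.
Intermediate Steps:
A(E, m) = -28*E/3 (A(E, m) = 7*(-4*E)/3 = -28*E/3)
s(S) = -28*S*(-4 + S)/3 (s(S) = (-28*S/3)*(S + (-3 - 1*1)) = (-28*S/3)*(S + (-3 - 1)) = (-28*S/3)*(S - 4) = (-28*S/3)*(-4 + S) = -28*S*(-4 + S)/3)
((1/7 + 2/5) + s(-4))² = ((1/7 + 2/5) + (28/3)*(-4)*(4 - 1*(-4)))² = ((1*(⅐) + 2*(⅕)) + (28/3)*(-4)*(4 + 4))² = ((⅐ + ⅖) + (28/3)*(-4)*8)² = (19/35 - 896/3)² = (-31303/105)² = 979877809/11025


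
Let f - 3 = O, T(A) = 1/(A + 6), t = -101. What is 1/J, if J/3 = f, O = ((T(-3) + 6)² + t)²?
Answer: 27/300547 ≈ 8.9836e-5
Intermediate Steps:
T(A) = 1/(6 + A)
O = 300304/81 (O = ((1/(6 - 3) + 6)² - 101)² = ((1/3 + 6)² - 101)² = ((⅓ + 6)² - 101)² = ((19/3)² - 101)² = (361/9 - 101)² = (-548/9)² = 300304/81 ≈ 3707.5)
f = 300547/81 (f = 3 + 300304/81 = 300547/81 ≈ 3710.5)
J = 300547/27 (J = 3*(300547/81) = 300547/27 ≈ 11131.)
1/J = 1/(300547/27) = 27/300547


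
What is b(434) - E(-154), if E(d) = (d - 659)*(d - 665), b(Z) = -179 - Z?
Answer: -666460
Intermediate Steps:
E(d) = (-665 + d)*(-659 + d) (E(d) = (-659 + d)*(-665 + d) = (-665 + d)*(-659 + d))
b(434) - E(-154) = (-179 - 1*434) - (438235 + (-154)² - 1324*(-154)) = (-179 - 434) - (438235 + 23716 + 203896) = -613 - 1*665847 = -613 - 665847 = -666460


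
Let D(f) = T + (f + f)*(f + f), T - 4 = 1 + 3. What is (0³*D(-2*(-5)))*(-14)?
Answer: 0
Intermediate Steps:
T = 8 (T = 4 + (1 + 3) = 4 + 4 = 8)
D(f) = 8 + 4*f² (D(f) = 8 + (f + f)*(f + f) = 8 + (2*f)*(2*f) = 8 + 4*f²)
(0³*D(-2*(-5)))*(-14) = (0³*(8 + 4*(-2*(-5))²))*(-14) = (0*(8 + 4*10²))*(-14) = (0*(8 + 4*100))*(-14) = (0*(8 + 400))*(-14) = (0*408)*(-14) = 0*(-14) = 0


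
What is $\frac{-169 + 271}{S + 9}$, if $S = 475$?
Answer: $\frac{51}{242} \approx 0.21074$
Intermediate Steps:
$\frac{-169 + 271}{S + 9} = \frac{-169 + 271}{475 + 9} = \frac{102}{484} = 102 \cdot \frac{1}{484} = \frac{51}{242}$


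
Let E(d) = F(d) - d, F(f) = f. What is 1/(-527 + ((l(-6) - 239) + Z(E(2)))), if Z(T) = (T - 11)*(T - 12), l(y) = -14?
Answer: -1/648 ≈ -0.0015432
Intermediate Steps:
E(d) = 0 (E(d) = d - d = 0)
Z(T) = (-12 + T)*(-11 + T) (Z(T) = (-11 + T)*(-12 + T) = (-12 + T)*(-11 + T))
1/(-527 + ((l(-6) - 239) + Z(E(2)))) = 1/(-527 + ((-14 - 239) + (132 + 0² - 23*0))) = 1/(-527 + (-253 + (132 + 0 + 0))) = 1/(-527 + (-253 + 132)) = 1/(-527 - 121) = 1/(-648) = -1/648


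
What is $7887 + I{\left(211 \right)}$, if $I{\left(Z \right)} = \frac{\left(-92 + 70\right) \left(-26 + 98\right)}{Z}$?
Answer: $\frac{1662573}{211} \approx 7879.5$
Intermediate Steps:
$I{\left(Z \right)} = - \frac{1584}{Z}$ ($I{\left(Z \right)} = \frac{\left(-22\right) 72}{Z} = - \frac{1584}{Z}$)
$7887 + I{\left(211 \right)} = 7887 - \frac{1584}{211} = \frac{1662573}{211}$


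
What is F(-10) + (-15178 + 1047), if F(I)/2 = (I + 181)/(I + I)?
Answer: -141481/10 ≈ -14148.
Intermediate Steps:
F(I) = (181 + I)/I (F(I) = 2*((I + 181)/(I + I)) = 2*((181 + I)/((2*I))) = 2*((181 + I)*(1/(2*I))) = 2*((181 + I)/(2*I)) = (181 + I)/I)
F(-10) + (-15178 + 1047) = (181 - 10)/(-10) + (-15178 + 1047) = -1/10*171 - 14131 = -171/10 - 14131 = -141481/10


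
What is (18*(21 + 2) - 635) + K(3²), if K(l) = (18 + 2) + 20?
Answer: -181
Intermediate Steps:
K(l) = 40 (K(l) = 20 + 20 = 40)
(18*(21 + 2) - 635) + K(3²) = (18*(21 + 2) - 635) + 40 = (18*23 - 635) + 40 = (414 - 635) + 40 = -221 + 40 = -181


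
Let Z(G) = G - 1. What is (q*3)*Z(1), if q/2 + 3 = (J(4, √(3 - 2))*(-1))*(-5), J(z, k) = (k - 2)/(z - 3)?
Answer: 0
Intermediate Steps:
J(z, k) = (-2 + k)/(-3 + z)
q = -16 (q = -6 + 2*((((-2 + √(3 - 2))/(-3 + 4))*(-1))*(-5)) = -6 + 2*((((-2 + √1)/1)*(-1))*(-5)) = -6 + 2*(((1*(-2 + 1))*(-1))*(-5)) = -6 + 2*(((1*(-1))*(-1))*(-5)) = -6 + 2*(-1*(-1)*(-5)) = -6 + 2*(1*(-5)) = -6 + 2*(-5) = -6 - 10 = -16)
Z(G) = -1 + G
(q*3)*Z(1) = (-16*3)*(-1 + 1) = -48*0 = 0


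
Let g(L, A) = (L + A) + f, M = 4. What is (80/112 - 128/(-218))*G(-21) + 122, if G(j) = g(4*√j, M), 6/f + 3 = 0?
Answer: 95072/763 + 3972*I*√21/763 ≈ 124.6 + 23.856*I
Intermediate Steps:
f = -2 (f = 6/(-3 + 0) = 6/(-3) = 6*(-⅓) = -2)
g(L, A) = -2 + A + L (g(L, A) = (L + A) - 2 = (A + L) - 2 = -2 + A + L)
G(j) = 2 + 4*√j (G(j) = -2 + 4 + 4*√j = 2 + 4*√j)
(80/112 - 128/(-218))*G(-21) + 122 = (80/112 - 128/(-218))*(2 + 4*√(-21)) + 122 = (80*(1/112) - 128*(-1/218))*(2 + 4*(I*√21)) + 122 = (5/7 + 64/109)*(2 + 4*I*√21) + 122 = 993*(2 + 4*I*√21)/763 + 122 = (1986/763 + 3972*I*√21/763) + 122 = 95072/763 + 3972*I*√21/763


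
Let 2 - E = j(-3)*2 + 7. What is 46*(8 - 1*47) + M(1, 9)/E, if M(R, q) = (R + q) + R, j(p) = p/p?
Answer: -12569/7 ≈ -1795.6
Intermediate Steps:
j(p) = 1
E = -7 (E = 2 - (1*2 + 7) = 2 - (2 + 7) = 2 - 1*9 = 2 - 9 = -7)
M(R, q) = q + 2*R
46*(8 - 1*47) + M(1, 9)/E = 46*(8 - 1*47) + (9 + 2*1)/(-7) = 46*(8 - 47) + (9 + 2)*(-⅐) = 46*(-39) + 11*(-⅐) = -1794 - 11/7 = -12569/7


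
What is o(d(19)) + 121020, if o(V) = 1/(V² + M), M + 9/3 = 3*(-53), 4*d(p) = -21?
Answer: 260314004/2151 ≈ 1.2102e+5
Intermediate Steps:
d(p) = -21/4 (d(p) = (¼)*(-21) = -21/4)
M = -162 (M = -3 + 3*(-53) = -3 - 159 = -162)
o(V) = 1/(-162 + V²) (o(V) = 1/(V² - 162) = 1/(-162 + V²))
o(d(19)) + 121020 = 1/(-162 + (-21/4)²) + 121020 = 1/(-162 + 441/16) + 121020 = 1/(-2151/16) + 121020 = -16/2151 + 121020 = 260314004/2151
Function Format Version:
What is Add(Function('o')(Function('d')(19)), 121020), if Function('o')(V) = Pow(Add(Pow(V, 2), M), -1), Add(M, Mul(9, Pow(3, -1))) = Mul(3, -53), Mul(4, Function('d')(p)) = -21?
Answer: Rational(260314004, 2151) ≈ 1.2102e+5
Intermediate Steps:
Function('d')(p) = Rational(-21, 4) (Function('d')(p) = Mul(Rational(1, 4), -21) = Rational(-21, 4))
M = -162 (M = Add(-3, Mul(3, -53)) = Add(-3, -159) = -162)
Function('o')(V) = Pow(Add(-162, Pow(V, 2)), -1) (Function('o')(V) = Pow(Add(Pow(V, 2), -162), -1) = Pow(Add(-162, Pow(V, 2)), -1))
Add(Function('o')(Function('d')(19)), 121020) = Add(Pow(Add(-162, Pow(Rational(-21, 4), 2)), -1), 121020) = Add(Pow(Add(-162, Rational(441, 16)), -1), 121020) = Add(Pow(Rational(-2151, 16), -1), 121020) = Add(Rational(-16, 2151), 121020) = Rational(260314004, 2151)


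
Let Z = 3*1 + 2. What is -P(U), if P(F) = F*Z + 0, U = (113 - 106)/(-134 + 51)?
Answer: 35/83 ≈ 0.42169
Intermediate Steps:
Z = 5 (Z = 3 + 2 = 5)
U = -7/83 (U = 7/(-83) = 7*(-1/83) = -7/83 ≈ -0.084337)
P(F) = 5*F (P(F) = F*5 + 0 = 5*F + 0 = 5*F)
-P(U) = -5*(-7)/83 = -1*(-35/83) = 35/83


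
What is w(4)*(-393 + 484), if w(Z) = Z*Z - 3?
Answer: 1183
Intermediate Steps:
w(Z) = -3 + Z**2 (w(Z) = Z**2 - 3 = -3 + Z**2)
w(4)*(-393 + 484) = (-3 + 4**2)*(-393 + 484) = (-3 + 16)*91 = 13*91 = 1183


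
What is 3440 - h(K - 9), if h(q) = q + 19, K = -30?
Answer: 3460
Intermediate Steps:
h(q) = 19 + q
3440 - h(K - 9) = 3440 - (19 + (-30 - 9)) = 3440 - (19 - 39) = 3440 - 1*(-20) = 3440 + 20 = 3460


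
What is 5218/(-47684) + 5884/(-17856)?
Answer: -23359079/53215344 ≈ -0.43895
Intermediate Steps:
5218/(-47684) + 5884/(-17856) = 5218*(-1/47684) + 5884*(-1/17856) = -2609/23842 - 1471/4464 = -23359079/53215344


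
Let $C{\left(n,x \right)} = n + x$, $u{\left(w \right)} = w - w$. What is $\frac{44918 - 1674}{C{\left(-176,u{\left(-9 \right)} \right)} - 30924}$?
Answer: $- \frac{10811}{7775} \approx -1.3905$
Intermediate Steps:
$u{\left(w \right)} = 0$
$\frac{44918 - 1674}{C{\left(-176,u{\left(-9 \right)} \right)} - 30924} = \frac{44918 - 1674}{\left(-176 + 0\right) - 30924} = \frac{43244}{-176 - 30924} = \frac{43244}{-31100} = 43244 \left(- \frac{1}{31100}\right) = - \frac{10811}{7775}$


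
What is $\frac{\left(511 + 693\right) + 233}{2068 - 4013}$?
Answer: $- \frac{1437}{1945} \approx -0.73882$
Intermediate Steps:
$\frac{\left(511 + 693\right) + 233}{2068 - 4013} = \frac{1204 + 233}{-1945} = 1437 \left(- \frac{1}{1945}\right) = - \frac{1437}{1945}$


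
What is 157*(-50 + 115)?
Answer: 10205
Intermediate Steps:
157*(-50 + 115) = 157*65 = 10205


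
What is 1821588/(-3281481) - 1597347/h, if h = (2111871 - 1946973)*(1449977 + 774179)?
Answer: -24744029971822913/44574529017189864 ≈ -0.55512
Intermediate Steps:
h = 366758876088 (h = 164898*2224156 = 366758876088)
1821588/(-3281481) - 1597347/h = 1821588/(-3281481) - 1597347/366758876088 = 1821588*(-1/3281481) - 1597347*1/366758876088 = -607196/1093827 - 177483/40750986232 = -24744029971822913/44574529017189864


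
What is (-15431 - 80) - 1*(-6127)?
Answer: -9384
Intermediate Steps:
(-15431 - 80) - 1*(-6127) = -15511 + 6127 = -9384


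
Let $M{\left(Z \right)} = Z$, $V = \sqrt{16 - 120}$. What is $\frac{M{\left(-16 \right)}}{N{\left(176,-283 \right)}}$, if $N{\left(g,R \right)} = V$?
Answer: $\frac{4 i \sqrt{26}}{13} \approx 1.5689 i$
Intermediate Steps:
$V = 2 i \sqrt{26}$ ($V = \sqrt{-104} = 2 i \sqrt{26} \approx 10.198 i$)
$N{\left(g,R \right)} = 2 i \sqrt{26}$
$\frac{M{\left(-16 \right)}}{N{\left(176,-283 \right)}} = - \frac{16}{2 i \sqrt{26}} = - 16 \left(- \frac{i \sqrt{26}}{52}\right) = \frac{4 i \sqrt{26}}{13}$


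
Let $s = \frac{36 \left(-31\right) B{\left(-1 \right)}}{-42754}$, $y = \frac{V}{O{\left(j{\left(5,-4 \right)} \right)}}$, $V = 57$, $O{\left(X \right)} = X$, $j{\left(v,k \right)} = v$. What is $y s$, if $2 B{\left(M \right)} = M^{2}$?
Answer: $\frac{15903}{106885} \approx 0.14879$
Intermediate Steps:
$B{\left(M \right)} = \frac{M^{2}}{2}$
$y = \frac{57}{5} \approx 11.4$
$s = \frac{279}{21377}$ ($s = \frac{36 \left(-31\right) \frac{\left(-1\right)^{2}}{2}}{-42754} = - 1116 \cdot \frac{1}{2} \cdot 1 \left(- \frac{1}{42754}\right) = \left(-1116\right) \frac{1}{2} \left(- \frac{1}{42754}\right) = \left(-558\right) \left(- \frac{1}{42754}\right) = \frac{279}{21377} \approx 0.013051$)
$y s = \frac{57}{5} \cdot \frac{279}{21377} = \frac{15903}{106885}$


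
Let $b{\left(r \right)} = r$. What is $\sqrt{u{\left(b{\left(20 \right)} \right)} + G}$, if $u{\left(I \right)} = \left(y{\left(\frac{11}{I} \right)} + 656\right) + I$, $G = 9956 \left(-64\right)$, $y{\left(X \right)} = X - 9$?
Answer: $\frac{3 i \sqrt{7072405}}{10} \approx 797.82 i$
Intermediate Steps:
$y{\left(X \right)} = -9 + X$
$G = -637184$
$u{\left(I \right)} = 647 + I + \frac{11}{I}$ ($u{\left(I \right)} = \left(\left(-9 + \frac{11}{I}\right) + 656\right) + I = \left(647 + \frac{11}{I}\right) + I = 647 + I + \frac{11}{I}$)
$\sqrt{u{\left(b{\left(20 \right)} \right)} + G} = \sqrt{\left(647 + 20 + \frac{11}{20}\right) - 637184} = \sqrt{\frac{13351}{20} - 637184} = \sqrt{- \frac{12730329}{20}} = \frac{3 i \sqrt{7072405}}{10}$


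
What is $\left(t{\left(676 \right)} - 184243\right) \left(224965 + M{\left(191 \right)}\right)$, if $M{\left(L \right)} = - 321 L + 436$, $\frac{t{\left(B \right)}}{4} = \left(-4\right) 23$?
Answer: $-30292818990$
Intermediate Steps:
$t{\left(B \right)} = -368$ ($t{\left(B \right)} = 4 \left(\left(-4\right) 23\right) = 4 \left(-92\right) = -368$)
$M{\left(L \right)} = 436 - 321 L$
$\left(t{\left(676 \right)} - 184243\right) \left(224965 + M{\left(191 \right)}\right) = \left(-368 - 184243\right) \left(224965 + \left(436 - 61311\right)\right) = - 184611 \left(224965 + \left(436 - 61311\right)\right) = - 184611 \left(224965 - 60875\right) = \left(-184611\right) 164090 = -30292818990$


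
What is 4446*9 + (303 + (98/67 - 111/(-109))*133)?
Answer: 296844878/7303 ≈ 40647.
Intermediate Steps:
4446*9 + (303 + (98/67 - 111/(-109))*133) = 40014 + (303 + (98*(1/67) - 111*(-1/109))*133) = 40014 + (303 + (98/67 + 111/109)*133) = 40014 + (303 + (18119/7303)*133) = 40014 + (303 + 2409827/7303) = 40014 + 4622636/7303 = 296844878/7303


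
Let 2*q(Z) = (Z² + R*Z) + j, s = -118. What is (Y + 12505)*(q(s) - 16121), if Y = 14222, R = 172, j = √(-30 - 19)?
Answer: -516018189 + 187089*I/2 ≈ -5.1602e+8 + 93545.0*I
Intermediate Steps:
j = 7*I (j = √(-49) = 7*I ≈ 7.0*I)
q(Z) = Z²/2 + 86*Z + 7*I/2 (q(Z) = ((Z² + 172*Z) + 7*I)/2 = (Z² + 7*I + 172*Z)/2 = Z²/2 + 86*Z + 7*I/2)
(Y + 12505)*(q(s) - 16121) = (14222 + 12505)*(((½)*(-118)² + 86*(-118) + 7*I/2) - 16121) = 26727*(((½)*13924 - 10148 + 7*I/2) - 16121) = 26727*((6962 - 10148 + 7*I/2) - 16121) = 26727*((-3186 + 7*I/2) - 16121) = 26727*(-19307 + 7*I/2) = -516018189 + 187089*I/2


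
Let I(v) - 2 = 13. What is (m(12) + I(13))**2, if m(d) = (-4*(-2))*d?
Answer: 12321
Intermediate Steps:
m(d) = 8*d
I(v) = 15 (I(v) = 2 + 13 = 15)
(m(12) + I(13))**2 = (8*12 + 15)**2 = (96 + 15)**2 = 111**2 = 12321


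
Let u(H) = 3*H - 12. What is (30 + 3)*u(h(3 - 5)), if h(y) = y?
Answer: -594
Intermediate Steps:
u(H) = -12 + 3*H
(30 + 3)*u(h(3 - 5)) = (30 + 3)*(-12 + 3*(3 - 5)) = 33*(-12 + 3*(-2)) = 33*(-12 - 6) = 33*(-18) = -594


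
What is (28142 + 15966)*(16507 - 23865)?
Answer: -324546664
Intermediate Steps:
(28142 + 15966)*(16507 - 23865) = 44108*(-7358) = -324546664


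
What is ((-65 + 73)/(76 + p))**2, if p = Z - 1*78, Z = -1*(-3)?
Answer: 64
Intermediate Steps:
Z = 3
p = -75 (p = 3 - 1*78 = 3 - 78 = -75)
((-65 + 73)/(76 + p))**2 = ((-65 + 73)/(76 - 75))**2 = (8/1)**2 = (8*1)**2 = 8**2 = 64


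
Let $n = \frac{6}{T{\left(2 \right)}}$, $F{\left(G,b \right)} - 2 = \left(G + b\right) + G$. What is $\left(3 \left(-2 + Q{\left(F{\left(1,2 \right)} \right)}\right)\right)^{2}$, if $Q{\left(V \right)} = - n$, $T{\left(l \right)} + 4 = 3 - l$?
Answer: $0$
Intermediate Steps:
$T{\left(l \right)} = -1 - l$ ($T{\left(l \right)} = -4 - \left(-3 + l\right) = -1 - l$)
$F{\left(G,b \right)} = 2 + b + 2 G$ ($F{\left(G,b \right)} = 2 + \left(\left(G + b\right) + G\right) = 2 + \left(b + 2 G\right) = 2 + b + 2 G$)
$n = -2$ ($n = \frac{6}{-1 - 2} = \frac{6}{-3} = 6 \left(- \frac{1}{3}\right) = -2$)
$Q{\left(V \right)} = 2$ ($Q{\left(V \right)} = \left(-1\right) \left(-2\right) = 2$)
$\left(3 \left(-2 + Q{\left(F{\left(1,2 \right)} \right)}\right)\right)^{2} = \left(3 \left(-2 + 2\right)\right)^{2} = \left(3 \cdot 0\right)^{2} = 0^{2} = 0$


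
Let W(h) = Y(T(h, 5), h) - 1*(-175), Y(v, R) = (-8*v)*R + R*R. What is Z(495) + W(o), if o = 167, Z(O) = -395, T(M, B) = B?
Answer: 20989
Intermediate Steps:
Y(v, R) = R² - 8*R*v (Y(v, R) = -8*R*v + R² = R² - 8*R*v)
W(h) = 175 + h*(-40 + h) (W(h) = h*(h - 8*5) - 1*(-175) = h*(h - 40) + 175 = h*(-40 + h) + 175 = 175 + h*(-40 + h))
Z(495) + W(o) = -395 + (175 + 167*(-40 + 167)) = -395 + (175 + 167*127) = -395 + (175 + 21209) = -395 + 21384 = 20989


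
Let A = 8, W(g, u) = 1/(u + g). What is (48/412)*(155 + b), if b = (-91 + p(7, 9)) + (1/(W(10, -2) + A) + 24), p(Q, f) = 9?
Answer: 75756/6695 ≈ 11.315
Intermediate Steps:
W(g, u) = 1/(g + u)
b = -3762/65 (b = (-91 + 9) + (1/(1/(10 - 2) + 8) + 24) = -82 + (1/(1/8 + 8) + 24) = -82 + (1/(65/8) + 24) = -82 + (8/65 + 24) = -82 + 1568/65 = -3762/65 ≈ -57.877)
(48/412)*(155 + b) = (48/412)*(155 - 3762/65) = (48*(1/412))*(6313/65) = (12/103)*(6313/65) = 75756/6695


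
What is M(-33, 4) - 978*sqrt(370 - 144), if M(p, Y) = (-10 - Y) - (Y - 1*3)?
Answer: -15 - 978*sqrt(226) ≈ -14718.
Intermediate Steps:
M(p, Y) = -7 - 2*Y (M(p, Y) = (-10 - Y) - (Y - 3) = (-10 - Y) - (-3 + Y) = (-10 - Y) + (3 - Y) = -7 - 2*Y)
M(-33, 4) - 978*sqrt(370 - 144) = (-7 - 2*4) - 978*sqrt(370 - 144) = (-7 - 8) - 978*sqrt(226) = -15 - 978*sqrt(226)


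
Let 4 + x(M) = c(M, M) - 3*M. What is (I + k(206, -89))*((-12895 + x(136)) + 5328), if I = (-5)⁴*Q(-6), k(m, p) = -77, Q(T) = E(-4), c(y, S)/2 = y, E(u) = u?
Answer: 19860939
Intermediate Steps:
c(y, S) = 2*y
Q(T) = -4
x(M) = -4 - M (x(M) = -4 + (2*M - 3*M) = -4 - M)
I = -2500 (I = (-5)⁴*(-4) = 625*(-4) = -2500)
(I + k(206, -89))*((-12895 + x(136)) + 5328) = (-2500 - 77)*((-12895 + (-4 - 1*136)) + 5328) = -2577*((-12895 + (-4 - 136)) + 5328) = -2577*((-12895 - 140) + 5328) = -2577*(-13035 + 5328) = -2577*(-7707) = 19860939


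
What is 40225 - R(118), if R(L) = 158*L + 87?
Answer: 21494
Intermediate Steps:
R(L) = 87 + 158*L
40225 - R(118) = 40225 - (87 + 158*118) = 40225 - (87 + 18644) = 40225 - 1*18731 = 40225 - 18731 = 21494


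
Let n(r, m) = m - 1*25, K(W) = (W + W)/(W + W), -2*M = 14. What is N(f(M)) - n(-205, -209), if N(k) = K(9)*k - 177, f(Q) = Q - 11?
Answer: 39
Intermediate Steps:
M = -7 (M = -½*14 = -7)
K(W) = 1 (K(W) = (2*W)/((2*W)) = (2*W)*(1/(2*W)) = 1)
n(r, m) = -25 + m (n(r, m) = m - 25 = -25 + m)
f(Q) = -11 + Q
N(k) = -177 + k (N(k) = 1*k - 177 = k - 177 = -177 + k)
N(f(M)) - n(-205, -209) = (-177 + (-11 - 7)) - (-25 - 209) = (-177 - 18) - 1*(-234) = -195 + 234 = 39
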